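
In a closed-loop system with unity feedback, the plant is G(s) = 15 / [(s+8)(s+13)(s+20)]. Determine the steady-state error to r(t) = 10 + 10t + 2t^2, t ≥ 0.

infinity

G(s) has no factors of s in the denominator, so the system is type 0. Treating each term separately:
  • 10: e_ss = 10/(1+K_p) with K_p=3/416 → 4160/419.
  • 10t: a type-0 system cannot track it, e_ss → ∞.
  • 2t^2: a type-0 system cannot track it, e_ss → ∞.
The unbounded component dominates.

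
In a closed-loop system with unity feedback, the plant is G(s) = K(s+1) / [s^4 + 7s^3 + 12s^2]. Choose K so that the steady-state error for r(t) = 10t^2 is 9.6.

Factoring s^2 from the denominator leaves a polynomial with constant term 12, so the system is type 2.
K_a = lim_{s→0} s^2·G(s) = K·1 / 12 = (1/12)·K.
e_ss = 20/K_a = 9.6 ⇒ K_a = 25/12 ⇒ K = (25/12)/(1/12) = 25.

25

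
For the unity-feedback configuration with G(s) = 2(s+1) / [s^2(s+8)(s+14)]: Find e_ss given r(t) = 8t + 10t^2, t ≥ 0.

1120

System type = 2 (two poles at s=0). By superposition:
  • 8t: tracked with zero error.
  • 10t^2: e_ss = 20/K_a with K_a=1/56 → 1120.
Total e_ss = 1120.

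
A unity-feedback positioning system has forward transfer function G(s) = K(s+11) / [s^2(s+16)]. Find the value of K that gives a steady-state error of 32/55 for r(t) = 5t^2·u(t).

System type = 2 (two poles at s=0).
K_a = lim_{s→0} s^2·G(s) = K·11 / (16) = 0.6875·K.
e_ss = 10/K_a = 32/55 ⇒ K_a = 17.1875 ⇒ K = 17.1875/0.6875 = 25.

25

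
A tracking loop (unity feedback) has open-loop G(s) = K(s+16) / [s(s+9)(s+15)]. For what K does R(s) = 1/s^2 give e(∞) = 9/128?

120

One free integrator in G(s): this is a type 1 system.
K_v = lim_{s→0} s·G(s) = K·16 / (9·15) = (16/135)·K.
e_ss = 1/K_v = 9/128 ⇒ K_v = 128/9 ⇒ K = (128/9)/(16/135) = 120.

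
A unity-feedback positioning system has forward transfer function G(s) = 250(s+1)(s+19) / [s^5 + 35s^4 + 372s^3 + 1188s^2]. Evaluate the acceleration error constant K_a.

Factoring s^2 from the denominator leaves a polynomial with constant term 1188, so the system is type 2.
K_a = lim_{s→0} s^2·G(s) = 250·1·19 / 1188 = 2375/594.

2375/594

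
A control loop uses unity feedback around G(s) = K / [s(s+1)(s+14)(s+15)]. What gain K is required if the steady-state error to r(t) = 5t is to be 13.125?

80

One free integrator in G(s): this is a type 1 system.
K_v = lim_{s→0} s·G(s) = K / (1·14·15) = (1/210)·K.
e_ss = 5/K_v = 13.125 ⇒ K_v = 8/21 ⇒ K = (8/21)/(1/210) = 80.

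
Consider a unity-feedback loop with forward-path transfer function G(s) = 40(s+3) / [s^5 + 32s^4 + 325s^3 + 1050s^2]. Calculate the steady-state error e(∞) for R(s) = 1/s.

0

Factoring s^2 from the denominator leaves a polynomial with constant term 1050, so the system is type 2.
A type-2 system has K_p = ∞, so it tracks a step input with zero steady-state error.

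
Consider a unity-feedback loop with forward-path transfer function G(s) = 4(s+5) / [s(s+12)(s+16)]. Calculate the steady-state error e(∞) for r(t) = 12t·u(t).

115.2

One free integrator in G(s): this is a type 1 system.
K_v = lim_{s→0} s·G(s) = 4·5 / (12·16) = 5/48.
e_ss = 12/K_v = 12/(5/48) = 115.2.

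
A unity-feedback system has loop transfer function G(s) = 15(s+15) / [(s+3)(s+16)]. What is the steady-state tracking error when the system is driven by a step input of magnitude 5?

80/91

G(s) has no factors of s in the denominator, so the system is type 0.
K_p = lim_{s→0} G(s) = 15·15 / (3·16) = 4.6875.
e_ss = 5/(1 + K_p) = 5/5.6875 = 80/91.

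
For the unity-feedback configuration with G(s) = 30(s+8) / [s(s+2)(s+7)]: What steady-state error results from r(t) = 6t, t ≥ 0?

The open loop has one pole at the origin → type 1 system.
K_v = lim_{s→0} s·G(s) = 30·8 / (2·7) = 120/7.
e_ss = 6/K_v = 6/(120/7) = 0.35.

0.35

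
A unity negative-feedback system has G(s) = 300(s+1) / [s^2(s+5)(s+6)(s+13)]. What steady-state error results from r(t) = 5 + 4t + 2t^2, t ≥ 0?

The open loop has two poles at the origin → type 2 system. By superposition:
  • 5: tracked with zero error.
  • 4t: tracked with zero error.
  • 2t^2: e_ss = 4/K_a with K_a=10/13 → 5.2.
Total e_ss = 5.2.

5.2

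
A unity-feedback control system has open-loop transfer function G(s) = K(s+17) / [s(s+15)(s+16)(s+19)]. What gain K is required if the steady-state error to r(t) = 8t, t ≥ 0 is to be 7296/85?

25

One free integrator in G(s): this is a type 1 system.
K_v = lim_{s→0} s·G(s) = K·17 / (15·16·19) = (17/4560)·K.
e_ss = 8/K_v = 7296/85 ⇒ K_v = 85/912 ⇒ K = (85/912)/(17/4560) = 25.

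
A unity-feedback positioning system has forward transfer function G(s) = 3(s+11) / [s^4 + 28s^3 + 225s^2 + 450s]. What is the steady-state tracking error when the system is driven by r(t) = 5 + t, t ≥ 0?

150/11

Factoring s from the denominator leaves a polynomial with constant term 450, so the system is type 1. Taking each input component in turn:
  • 5: tracked with zero error.
  • t: e_ss = 1/K_v with K_v=11/150 → 150/11.
Total e_ss = 150/11.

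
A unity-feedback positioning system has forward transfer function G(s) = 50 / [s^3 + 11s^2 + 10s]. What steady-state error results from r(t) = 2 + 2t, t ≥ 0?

Lowest-order denominator term is 10s, so the open loop has 1 pole at the origin → type 1 system. Taking each input component in turn:
  • 2: tracked with zero error.
  • 2t: e_ss = 2/K_v with K_v=5 → 0.4.
Total e_ss = 0.4.

0.4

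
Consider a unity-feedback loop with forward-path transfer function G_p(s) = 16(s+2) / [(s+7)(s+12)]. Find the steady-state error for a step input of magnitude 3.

System type = 0 (no poles at s=0).
K_p = lim_{s→0} G_p(s) = 16·2 / (7·12) = 8/21.
e_ss = 3/(1 + K_p) = 3/(29/21) = 63/29.

63/29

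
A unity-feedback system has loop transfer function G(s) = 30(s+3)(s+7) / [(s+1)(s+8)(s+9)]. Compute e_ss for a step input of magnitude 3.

No free integrators in G(s): this is a type 0 system.
K_p = lim_{s→0} G(s) = 30·3·7 / (1·8·9) = 8.75.
e_ss = 3/(1 + K_p) = 3/9.75 = 4/13.

4/13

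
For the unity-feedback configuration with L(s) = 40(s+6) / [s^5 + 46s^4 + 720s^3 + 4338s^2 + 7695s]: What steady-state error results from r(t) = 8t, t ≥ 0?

256.5

The denominator has no term below 7695s — 1 pole at s=0, type 1.
K_v = lim_{s→0} s·L(s) = 40·6 / 7695 = 16/513.
e_ss = 8/K_v = 8/(16/513) = 256.5.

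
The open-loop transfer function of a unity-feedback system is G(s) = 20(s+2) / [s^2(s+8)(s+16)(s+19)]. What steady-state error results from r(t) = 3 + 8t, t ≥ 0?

0

Two free integrators in G(s): this is a type 2 system. By superposition:
  • 3: tracked with zero error.
  • 8t: tracked with zero error.
Total e_ss = 0.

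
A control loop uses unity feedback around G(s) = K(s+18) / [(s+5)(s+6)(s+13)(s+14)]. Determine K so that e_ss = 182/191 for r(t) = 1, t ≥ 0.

The open loop has no poles at the origin → type 0 system.
K_p = lim_{s→0} G(s) = K·18 / (5·6·13·14) = (3/910)·K.
e_ss = 1/(1 + K_p) = 182/191 ⇒ 1 + (3/910)·K = 191/182 ⇒ K = 15.

15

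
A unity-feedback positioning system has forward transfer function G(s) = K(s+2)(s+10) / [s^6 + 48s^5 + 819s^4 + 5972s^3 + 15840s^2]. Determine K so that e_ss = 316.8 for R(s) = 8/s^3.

Factoring s^2 from the denominator leaves a polynomial with constant term 15840, so the system is type 2.
K_a = lim_{s→0} s^2·G(s) = K·2·10 / 15840 = (1/792)·K.
e_ss = 8/K_a = 316.8 ⇒ K_a = 5/198 ⇒ K = (5/198)/(1/792) = 20.

20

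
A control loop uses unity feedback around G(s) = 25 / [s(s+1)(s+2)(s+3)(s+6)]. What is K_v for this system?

25/36

The open loop has one pole at the origin → type 1 system.
K_v = lim_{s→0} s·G(s) = 25 / (1·2·3·6) = 25/36.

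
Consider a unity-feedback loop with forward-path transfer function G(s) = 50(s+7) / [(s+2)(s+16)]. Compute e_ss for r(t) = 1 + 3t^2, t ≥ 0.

infinity

The open loop has no poles at the origin → type 0 system. Taking each input component in turn:
  • 1: e_ss = 1/(1+K_p) with K_p=10.9375 → 16/191.
  • 3t^2: a type-0 system cannot track it, e_ss → ∞.
The unbounded component dominates.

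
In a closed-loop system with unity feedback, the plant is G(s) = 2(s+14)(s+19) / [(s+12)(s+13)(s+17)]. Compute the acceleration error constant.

0

The open loop has no poles at the origin → type 0 system.
K_a = lim_{s→0} s^2·G(s) = 0 (the extra factor of s kills the finite limit).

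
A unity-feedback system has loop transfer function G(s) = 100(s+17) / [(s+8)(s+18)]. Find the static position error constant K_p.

The open loop has no poles at the origin → type 0 system.
K_p = lim_{s→0} G(s) = 100·17 / (8·18) = 425/36.

425/36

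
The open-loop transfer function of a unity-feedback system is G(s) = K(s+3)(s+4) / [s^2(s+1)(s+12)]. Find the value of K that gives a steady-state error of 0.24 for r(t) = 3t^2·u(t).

25

G(s) has two factors of s in the denominator, so the system is type 2.
K_a = lim_{s→0} s^2·G(s) = K·3·4 / (1·12) = 1·K.
e_ss = 6/K_a = 0.24 ⇒ K_a = 25 ⇒ K = 25/1 = 25.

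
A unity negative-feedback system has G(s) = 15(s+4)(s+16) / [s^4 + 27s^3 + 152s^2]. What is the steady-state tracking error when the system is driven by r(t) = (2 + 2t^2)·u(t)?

The denominator has no term below 152s^2 — 2 poles at s=0, type 2. Treating each term separately:
  • 2: tracked with zero error.
  • 2t^2: e_ss = 4/K_a with K_a=120/19 → 19/30.
Total e_ss = 19/30.

19/30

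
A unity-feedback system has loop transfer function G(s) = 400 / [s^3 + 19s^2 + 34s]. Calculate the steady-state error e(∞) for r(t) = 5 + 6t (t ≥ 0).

Lowest-order denominator term is 34s, so the open loop has 1 pole at the origin → type 1 system. By superposition:
  • 5: tracked with zero error.
  • 6t: e_ss = 6/K_v with K_v=200/17 → 0.51.
Total e_ss = 0.51.

0.51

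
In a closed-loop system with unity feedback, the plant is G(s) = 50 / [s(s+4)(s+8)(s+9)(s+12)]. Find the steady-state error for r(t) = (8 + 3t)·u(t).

The open loop has one pole at the origin → type 1 system. Treating each term separately:
  • 8: tracked with zero error.
  • 3t: e_ss = 3/K_v with K_v=25/1728 → 207.36.
Total e_ss = 207.36.

207.36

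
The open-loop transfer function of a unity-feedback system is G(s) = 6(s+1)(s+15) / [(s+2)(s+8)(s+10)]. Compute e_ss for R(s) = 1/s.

The open loop has no poles at the origin → type 0 system.
K_p = lim_{s→0} G(s) = 6·1·15 / (2·8·10) = 0.5625.
e_ss = 1/(1 + K_p) = 1/1.5625 = 0.64.

0.64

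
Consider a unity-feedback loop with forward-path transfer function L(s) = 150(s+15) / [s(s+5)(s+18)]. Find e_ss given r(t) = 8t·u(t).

The open loop has one pole at the origin → type 1 system.
K_v = lim_{s→0} s·L(s) = 150·15 / (5·18) = 25.
e_ss = 8/K_v = 8/25 = 0.32.

0.32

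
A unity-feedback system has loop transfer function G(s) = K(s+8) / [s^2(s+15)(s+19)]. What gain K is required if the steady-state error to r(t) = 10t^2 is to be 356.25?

2

System type = 2 (two poles at s=0).
K_a = lim_{s→0} s^2·G(s) = K·8 / (15·19) = (8/285)·K.
e_ss = 20/K_a = 356.25 ⇒ K_a = 16/285 ⇒ K = (16/285)/(8/285) = 2.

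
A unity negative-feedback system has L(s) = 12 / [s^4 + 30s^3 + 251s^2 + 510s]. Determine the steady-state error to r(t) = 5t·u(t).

212.5

Factoring s from the denominator leaves a polynomial with constant term 510, so the system is type 1.
K_v = lim_{s→0} s·L(s) = 12 / 510 = 2/85.
e_ss = 5/K_v = 5/(2/85) = 212.5.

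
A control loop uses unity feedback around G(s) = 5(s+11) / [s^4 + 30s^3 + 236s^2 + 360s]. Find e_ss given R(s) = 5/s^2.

360/11

Lowest-order denominator term is 360s, so the open loop has 1 pole at the origin → type 1 system.
K_v = lim_{s→0} s·G(s) = 5·11 / 360 = 11/72.
e_ss = 5/K_v = 5/(11/72) = 360/11.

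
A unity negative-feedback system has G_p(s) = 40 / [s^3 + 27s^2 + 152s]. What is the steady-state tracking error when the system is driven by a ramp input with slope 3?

The denominator has no term below 152s — 1 pole at s=0, type 1.
K_v = lim_{s→0} s·G_p(s) = 40 / 152 = 5/19.
e_ss = 3/K_v = 3/(5/19) = 11.4.

11.4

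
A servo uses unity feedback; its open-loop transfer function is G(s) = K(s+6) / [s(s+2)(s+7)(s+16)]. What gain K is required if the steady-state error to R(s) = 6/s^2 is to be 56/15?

60

The open loop has one pole at the origin → type 1 system.
K_v = lim_{s→0} s·G(s) = K·6 / (2·7·16) = (3/112)·K.
e_ss = 6/K_v = 56/15 ⇒ K_v = 45/28 ⇒ K = (45/28)/(3/112) = 60.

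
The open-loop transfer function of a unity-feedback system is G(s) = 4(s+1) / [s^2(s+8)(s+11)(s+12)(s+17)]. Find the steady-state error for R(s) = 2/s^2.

0

Two free integrators in G(s): this is a type 2 system.
A type-2 system has K_v = ∞, so it tracks a ramp input with zero steady-state error.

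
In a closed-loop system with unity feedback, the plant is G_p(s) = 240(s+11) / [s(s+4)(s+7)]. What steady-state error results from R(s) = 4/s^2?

System type = 1 (one pole at s=0).
K_v = lim_{s→0} s·G_p(s) = 240·11 / (4·7) = 660/7.
e_ss = 4/K_v = 4/(660/7) = 7/165.

7/165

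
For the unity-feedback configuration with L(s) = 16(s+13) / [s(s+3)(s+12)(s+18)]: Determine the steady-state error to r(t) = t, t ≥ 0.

81/26

One free integrator in L(s): this is a type 1 system.
K_v = lim_{s→0} s·L(s) = 16·13 / (3·12·18) = 26/81.
e_ss = 1/K_v = 1/(26/81) = 81/26.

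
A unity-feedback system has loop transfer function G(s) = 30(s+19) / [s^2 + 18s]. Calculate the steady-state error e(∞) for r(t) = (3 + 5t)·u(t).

Factoring s from the denominator leaves a polynomial with constant term 18, so the system is type 1. Taking each input component in turn:
  • 3: tracked with zero error.
  • 5t: e_ss = 5/K_v with K_v=95/3 → 3/19.
Total e_ss = 3/19.

3/19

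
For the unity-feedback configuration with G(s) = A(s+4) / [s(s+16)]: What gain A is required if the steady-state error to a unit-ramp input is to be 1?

4

The open loop has one pole at the origin → type 1 system.
K_v = lim_{s→0} s·G(s) = A·4 / (16) = 0.25·A.
e_ss = 1/K_v = 1 ⇒ K_v = 1 ⇒ A = 1/0.25 = 4.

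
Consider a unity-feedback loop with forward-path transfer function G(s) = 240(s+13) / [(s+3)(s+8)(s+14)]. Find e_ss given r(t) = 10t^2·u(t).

infinity

G(s) has no factors of s in the denominator, so the system is type 0.
K_a = lim_{s→0} s^2·G(s) = 0; the steady-state error to this parabolic input grows without bound.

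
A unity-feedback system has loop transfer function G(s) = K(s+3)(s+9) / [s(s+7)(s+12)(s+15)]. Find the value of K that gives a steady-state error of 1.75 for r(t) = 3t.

System type = 1 (one pole at s=0).
K_v = lim_{s→0} s·G(s) = K·3·9 / (7·12·15) = (3/140)·K.
e_ss = 3/K_v = 1.75 ⇒ K_v = 12/7 ⇒ K = (12/7)/(3/140) = 80.

80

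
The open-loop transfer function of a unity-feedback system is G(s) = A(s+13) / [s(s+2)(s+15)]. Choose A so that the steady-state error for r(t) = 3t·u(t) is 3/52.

The open loop has one pole at the origin → type 1 system.
K_v = lim_{s→0} s·G(s) = A·13 / (2·15) = (13/30)·A.
e_ss = 3/K_v = 3/52 ⇒ K_v = 52 ⇒ A = 52/(13/30) = 120.

120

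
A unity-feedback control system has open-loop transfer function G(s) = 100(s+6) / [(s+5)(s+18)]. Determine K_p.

System type = 0 (no poles at s=0).
K_p = lim_{s→0} G(s) = 100·6 / (5·18) = 20/3.

20/3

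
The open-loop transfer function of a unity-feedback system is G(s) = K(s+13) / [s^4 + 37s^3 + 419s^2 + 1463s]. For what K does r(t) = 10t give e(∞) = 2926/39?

Lowest-order denominator term is 1463s, so the open loop has 1 pole at the origin → type 1 system.
K_v = lim_{s→0} s·G(s) = K·13 / 1463 = (13/1463)·K.
e_ss = 10/K_v = 2926/39 ⇒ K_v = 195/1463 ⇒ K = (195/1463)/(13/1463) = 15.

15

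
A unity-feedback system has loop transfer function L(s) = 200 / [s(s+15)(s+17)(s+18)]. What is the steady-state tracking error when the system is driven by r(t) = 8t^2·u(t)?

infinity

L(s) has one factor of s in the denominator, so the system is type 1.
For a type-1 system K_a = 0, so e_ss to a parabolic input is unbounded.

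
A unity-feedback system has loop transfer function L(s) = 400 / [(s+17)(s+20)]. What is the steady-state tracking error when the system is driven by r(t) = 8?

No free integrators in L(s): this is a type 0 system.
K_p = lim_{s→0} L(s) = 400 / (17·20) = 20/17.
e_ss = 8/(1 + K_p) = 8/(37/17) = 136/37.

136/37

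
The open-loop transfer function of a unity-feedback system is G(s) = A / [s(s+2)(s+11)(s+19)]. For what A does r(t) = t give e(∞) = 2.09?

200

The open loop has one pole at the origin → type 1 system.
K_v = lim_{s→0} s·G(s) = A / (2·11·19) = (1/418)·A.
e_ss = 1/K_v = 2.09 ⇒ K_v = 100/209 ⇒ A = (100/209)/(1/418) = 200.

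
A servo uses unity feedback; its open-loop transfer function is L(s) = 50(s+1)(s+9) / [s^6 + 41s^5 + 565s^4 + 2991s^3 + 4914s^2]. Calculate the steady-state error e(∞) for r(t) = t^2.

Factoring s^2 from the denominator leaves a polynomial with constant term 4914, so the system is type 2.
K_a = lim_{s→0} s^2·L(s) = 50·1·9 / 4914 = 25/273.
r(t) = t^2 gives R(s) = 2/s^3.
e_ss = 2/K_a = 2/(25/273) = 21.84.

21.84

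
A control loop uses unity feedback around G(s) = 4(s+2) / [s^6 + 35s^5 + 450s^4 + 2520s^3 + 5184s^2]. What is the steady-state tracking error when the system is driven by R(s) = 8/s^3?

The denominator has no term below 5184s^2 — 2 poles at s=0, type 2.
K_a = lim_{s→0} s^2·G(s) = 4·2 / 5184 = 1/648.
r(t) = 4t^2 gives R(s) = 8/s^3.
e_ss = 8/K_a = 8/(1/648) = 5184.

5184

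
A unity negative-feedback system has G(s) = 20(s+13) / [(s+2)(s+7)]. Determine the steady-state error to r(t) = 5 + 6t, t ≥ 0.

infinity

G(s) has no factors of s in the denominator, so the system is type 0. Treating each term separately:
  • 5: e_ss = 5/(1+K_p) with K_p=130/7 → 35/137.
  • 6t: a type-0 system cannot track it, e_ss → ∞.
The unbounded component dominates.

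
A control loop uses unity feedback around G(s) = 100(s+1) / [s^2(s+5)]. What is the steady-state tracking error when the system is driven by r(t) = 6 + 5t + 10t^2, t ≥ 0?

The open loop has two poles at the origin → type 2 system. Treating each term separately:
  • 6: tracked with zero error.
  • 5t: tracked with zero error.
  • 10t^2: e_ss = 20/K_a with K_a=20 → 1.
Total e_ss = 1.

1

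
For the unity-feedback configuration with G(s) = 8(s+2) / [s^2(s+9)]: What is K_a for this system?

16/9

G(s) has two factors of s in the denominator, so the system is type 2.
K_a = lim_{s→0} s^2·G(s) = 8·2 / (9) = 16/9.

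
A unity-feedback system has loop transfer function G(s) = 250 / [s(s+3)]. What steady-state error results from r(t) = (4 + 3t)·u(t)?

0.036

The open loop has one pole at the origin → type 1 system. By superposition:
  • 4: tracked with zero error.
  • 3t: e_ss = 3/K_v with K_v=250/3 → 0.036.
Total e_ss = 0.036.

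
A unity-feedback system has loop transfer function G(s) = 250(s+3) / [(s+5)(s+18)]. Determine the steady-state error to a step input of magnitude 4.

System type = 0 (no poles at s=0).
K_p = lim_{s→0} G(s) = 250·3 / (5·18) = 25/3.
e_ss = 4/(1 + K_p) = 4/(28/3) = 3/7.

3/7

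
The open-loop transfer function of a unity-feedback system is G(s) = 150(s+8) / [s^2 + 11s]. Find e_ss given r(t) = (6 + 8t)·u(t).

Factoring s from the denominator leaves a polynomial with constant term 11, so the system is type 1. Taking each input component in turn:
  • 6: tracked with zero error.
  • 8t: e_ss = 8/K_v with K_v=1200/11 → 11/150.
Total e_ss = 11/150.

11/150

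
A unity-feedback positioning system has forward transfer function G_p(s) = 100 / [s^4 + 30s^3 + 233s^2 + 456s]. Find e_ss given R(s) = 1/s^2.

4.56

The denominator has no term below 456s — 1 pole at s=0, type 1.
K_v = lim_{s→0} s·G_p(s) = 100 / 456 = 25/114.
e_ss = 1/K_v = 1/(25/114) = 4.56.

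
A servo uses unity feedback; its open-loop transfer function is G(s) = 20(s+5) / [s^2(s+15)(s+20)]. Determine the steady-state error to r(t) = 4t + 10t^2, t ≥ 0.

60

System type = 2 (two poles at s=0). Treating each term separately:
  • 4t: tracked with zero error.
  • 10t^2: e_ss = 20/K_a with K_a=1/3 → 60.
Total e_ss = 60.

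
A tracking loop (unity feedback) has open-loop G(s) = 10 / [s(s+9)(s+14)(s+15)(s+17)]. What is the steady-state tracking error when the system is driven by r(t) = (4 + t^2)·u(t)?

System type = 1 (one pole at s=0). Treating each term separately:
  • 4: tracked with zero error.
  • t^2: a type-1 system cannot track it, e_ss → ∞.
The unbounded component dominates.

infinity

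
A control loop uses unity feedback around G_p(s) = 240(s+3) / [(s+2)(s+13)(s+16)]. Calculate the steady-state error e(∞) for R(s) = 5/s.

130/71

G_p(s) has no factors of s in the denominator, so the system is type 0.
K_p = lim_{s→0} G_p(s) = 240·3 / (2·13·16) = 45/26.
e_ss = 5/(1 + K_p) = 5/(71/26) = 130/71.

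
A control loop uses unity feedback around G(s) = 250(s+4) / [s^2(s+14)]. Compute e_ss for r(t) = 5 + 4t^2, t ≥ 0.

0.112

System type = 2 (two poles at s=0). Taking each input component in turn:
  • 5: tracked with zero error.
  • 4t^2: e_ss = 8/K_a with K_a=500/7 → 0.112.
Total e_ss = 0.112.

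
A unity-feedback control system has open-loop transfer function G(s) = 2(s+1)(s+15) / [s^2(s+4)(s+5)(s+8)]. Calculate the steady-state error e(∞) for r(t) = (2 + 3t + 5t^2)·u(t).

Two free integrators in G(s): this is a type 2 system. By superposition:
  • 2: tracked with zero error.
  • 3t: tracked with zero error.
  • 5t^2: e_ss = 10/K_a with K_a=0.1875 → 160/3.
Total e_ss = 160/3.

160/3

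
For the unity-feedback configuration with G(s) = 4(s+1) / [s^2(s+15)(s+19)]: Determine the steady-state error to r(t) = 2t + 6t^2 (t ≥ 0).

G(s) has two factors of s in the denominator, so the system is type 2. By superposition:
  • 2t: tracked with zero error.
  • 6t^2: e_ss = 12/K_a with K_a=4/285 → 855.
Total e_ss = 855.

855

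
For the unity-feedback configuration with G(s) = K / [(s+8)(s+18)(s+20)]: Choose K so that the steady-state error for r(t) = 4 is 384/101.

150

G(s) has no factors of s in the denominator, so the system is type 0.
K_p = lim_{s→0} G(s) = K / (8·18·20) = (1/2880)·K.
e_ss = 4/(1 + K_p) = 384/101 ⇒ 1 + (1/2880)·K = 101/96 ⇒ K = 150.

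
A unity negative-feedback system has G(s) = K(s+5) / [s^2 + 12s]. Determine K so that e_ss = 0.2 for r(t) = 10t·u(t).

The denominator has no term below 12s — 1 pole at s=0, type 1.
K_v = lim_{s→0} s·G(s) = K·5 / 12 = (5/12)·K.
e_ss = 10/K_v = 0.2 ⇒ K_v = 50 ⇒ K = 50/(5/12) = 120.

120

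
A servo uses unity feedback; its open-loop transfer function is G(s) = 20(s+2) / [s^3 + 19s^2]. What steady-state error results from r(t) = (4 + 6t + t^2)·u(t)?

Lowest-order denominator term is 19s^2, so the open loop has 2 poles at the origin → type 2 system. Treating each term separately:
  • 4: tracked with zero error.
  • 6t: tracked with zero error.
  • t^2: e_ss = 2/K_a with K_a=40/19 → 0.95.
Total e_ss = 0.95.

0.95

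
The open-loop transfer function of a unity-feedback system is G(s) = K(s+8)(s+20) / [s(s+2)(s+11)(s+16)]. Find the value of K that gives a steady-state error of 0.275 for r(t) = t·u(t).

G(s) has one factor of s in the denominator, so the system is type 1.
K_v = lim_{s→0} s·G(s) = K·8·20 / (2·11·16) = (5/11)·K.
e_ss = 1/K_v = 0.275 ⇒ K_v = 40/11 ⇒ K = (40/11)/(5/11) = 8.

8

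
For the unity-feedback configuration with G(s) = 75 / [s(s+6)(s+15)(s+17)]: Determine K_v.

5/102

One free integrator in G(s): this is a type 1 system.
K_v = lim_{s→0} s·G(s) = 75 / (6·15·17) = 5/102.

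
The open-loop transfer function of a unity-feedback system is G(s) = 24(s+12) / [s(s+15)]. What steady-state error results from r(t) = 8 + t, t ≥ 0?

5/96

G(s) has one factor of s in the denominator, so the system is type 1. By superposition:
  • 8: tracked with zero error.
  • t: e_ss = 1/K_v with K_v=19.2 → 5/96.
Total e_ss = 5/96.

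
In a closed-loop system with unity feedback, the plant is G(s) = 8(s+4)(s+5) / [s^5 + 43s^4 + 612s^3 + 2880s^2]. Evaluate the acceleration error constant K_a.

Lowest-order denominator term is 2880s^2, so the open loop has 2 poles at the origin → type 2 system.
K_a = lim_{s→0} s^2·G(s) = 8·4·5 / 2880 = 1/18.

1/18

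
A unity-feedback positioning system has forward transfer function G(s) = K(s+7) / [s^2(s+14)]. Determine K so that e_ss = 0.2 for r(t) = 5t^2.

100

G(s) has two factors of s in the denominator, so the system is type 2.
K_a = lim_{s→0} s^2·G(s) = K·7 / (14) = 0.5·K.
e_ss = 10/K_a = 0.2 ⇒ K_a = 50 ⇒ K = 50/0.5 = 100.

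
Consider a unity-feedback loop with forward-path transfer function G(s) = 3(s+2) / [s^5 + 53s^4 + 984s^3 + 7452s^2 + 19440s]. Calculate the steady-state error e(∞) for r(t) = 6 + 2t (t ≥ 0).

6480

Lowest-order denominator term is 19440s, so the open loop has 1 pole at the origin → type 1 system. By superposition:
  • 6: tracked with zero error.
  • 2t: e_ss = 2/K_v with K_v=1/3240 → 6480.
Total e_ss = 6480.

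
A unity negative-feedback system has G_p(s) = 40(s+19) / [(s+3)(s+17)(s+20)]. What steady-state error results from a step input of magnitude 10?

No free integrators in G_p(s): this is a type 0 system.
K_p = lim_{s→0} G_p(s) = 40·19 / (3·17·20) = 38/51.
e_ss = 10/(1 + K_p) = 10/(89/51) = 510/89.

510/89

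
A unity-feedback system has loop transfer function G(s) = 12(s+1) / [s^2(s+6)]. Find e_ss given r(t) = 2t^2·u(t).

Two free integrators in G(s): this is a type 2 system.
K_a = lim_{s→0} s^2·G(s) = 12·1 / (6) = 2.
r(t) = 2t^2 gives R(s) = 4/s^3.
e_ss = 4/K_a = 4/2 = 2.

2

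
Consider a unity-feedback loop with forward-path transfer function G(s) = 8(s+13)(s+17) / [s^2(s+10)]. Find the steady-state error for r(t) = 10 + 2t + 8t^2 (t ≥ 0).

G(s) has two factors of s in the denominator, so the system is type 2. Treating each term separately:
  • 10: tracked with zero error.
  • 2t: tracked with zero error.
  • 8t^2: e_ss = 16/K_a with K_a=176.8 → 20/221.
Total e_ss = 20/221.

20/221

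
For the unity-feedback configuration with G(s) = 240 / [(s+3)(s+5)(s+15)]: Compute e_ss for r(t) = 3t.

infinity

No free integrators in G(s): this is a type 0 system.
K_v = lim_{s→0} s·G(s) = 0; the steady-state error to this ramp input grows without bound.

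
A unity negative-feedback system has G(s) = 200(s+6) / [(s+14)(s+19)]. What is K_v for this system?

0

System type = 0 (no poles at s=0).
K_v = lim_{s→0} s·G(s) = 0 (the extra factor of s kills the finite limit).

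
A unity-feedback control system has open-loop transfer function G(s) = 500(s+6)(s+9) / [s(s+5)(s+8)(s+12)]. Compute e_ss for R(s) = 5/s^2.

One free integrator in G(s): this is a type 1 system.
K_v = lim_{s→0} s·G(s) = 500·6·9 / (5·8·12) = 56.25.
e_ss = 5/K_v = 5/56.25 = 4/45.

4/45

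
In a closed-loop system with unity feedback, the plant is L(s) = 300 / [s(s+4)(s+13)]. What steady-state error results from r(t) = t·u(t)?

13/75

System type = 1 (one pole at s=0).
K_v = lim_{s→0} s·L(s) = 300 / (4·13) = 75/13.
e_ss = 1/K_v = 1/(75/13) = 13/75.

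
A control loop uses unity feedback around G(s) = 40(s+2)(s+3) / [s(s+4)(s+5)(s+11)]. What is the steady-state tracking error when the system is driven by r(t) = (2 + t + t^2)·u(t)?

The open loop has one pole at the origin → type 1 system. Treating each term separately:
  • 2: tracked with zero error.
  • t: e_ss = 1/K_v with K_v=12/11 → 11/12.
  • t^2: a type-1 system cannot track it, e_ss → ∞.
The unbounded component dominates.

infinity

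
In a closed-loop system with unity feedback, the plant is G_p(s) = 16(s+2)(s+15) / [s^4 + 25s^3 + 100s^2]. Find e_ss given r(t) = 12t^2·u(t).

5

The denominator has no term below 100s^2 — 2 poles at s=0, type 2.
K_a = lim_{s→0} s^2·G_p(s) = 16·2·15 / 100 = 4.8.
r(t) = 12t^2 gives R(s) = 24/s^3.
e_ss = 24/K_a = 24/4.8 = 5.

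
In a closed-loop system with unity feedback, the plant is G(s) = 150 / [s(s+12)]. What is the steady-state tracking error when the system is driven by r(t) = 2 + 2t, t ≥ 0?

0.16

G(s) has one factor of s in the denominator, so the system is type 1. Treating each term separately:
  • 2: tracked with zero error.
  • 2t: e_ss = 2/K_v with K_v=12.5 → 0.16.
Total e_ss = 0.16.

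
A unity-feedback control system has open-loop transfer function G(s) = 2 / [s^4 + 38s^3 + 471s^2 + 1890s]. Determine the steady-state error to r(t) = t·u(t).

945

Lowest-order denominator term is 1890s, so the open loop has 1 pole at the origin → type 1 system.
K_v = lim_{s→0} s·G(s) = 2 / 1890 = 1/945.
e_ss = 1/K_v = 1/(1/945) = 945.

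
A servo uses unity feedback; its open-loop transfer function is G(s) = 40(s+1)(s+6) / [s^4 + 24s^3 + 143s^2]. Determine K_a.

Lowest-order denominator term is 143s^2, so the open loop has 2 poles at the origin → type 2 system.
K_a = lim_{s→0} s^2·G(s) = 40·1·6 / 143 = 240/143.

240/143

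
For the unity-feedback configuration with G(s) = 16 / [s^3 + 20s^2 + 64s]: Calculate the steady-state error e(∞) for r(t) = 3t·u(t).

12

Lowest-order denominator term is 64s, so the open loop has 1 pole at the origin → type 1 system.
K_v = lim_{s→0} s·G(s) = 16 / 64 = 0.25.
e_ss = 3/K_v = 3/0.25 = 12.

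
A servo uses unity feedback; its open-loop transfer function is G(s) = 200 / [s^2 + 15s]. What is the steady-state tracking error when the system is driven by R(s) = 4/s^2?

0.3

Lowest-order denominator term is 15s, so the open loop has 1 pole at the origin → type 1 system.
K_v = lim_{s→0} s·G(s) = 200 / 15 = 40/3.
e_ss = 4/K_v = 4/(40/3) = 0.3.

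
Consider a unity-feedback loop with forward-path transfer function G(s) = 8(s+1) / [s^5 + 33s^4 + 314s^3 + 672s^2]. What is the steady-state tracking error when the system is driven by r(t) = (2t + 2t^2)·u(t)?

336

The denominator has no term below 672s^2 — 2 poles at s=0, type 2. Treating each term separately:
  • 2t: tracked with zero error.
  • 2t^2: e_ss = 4/K_a with K_a=1/84 → 336.
Total e_ss = 336.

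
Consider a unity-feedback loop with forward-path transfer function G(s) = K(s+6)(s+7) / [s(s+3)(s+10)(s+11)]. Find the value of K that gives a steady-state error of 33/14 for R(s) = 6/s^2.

20

System type = 1 (one pole at s=0).
K_v = lim_{s→0} s·G(s) = K·6·7 / (3·10·11) = (7/55)·K.
e_ss = 6/K_v = 33/14 ⇒ K_v = 28/11 ⇒ K = (28/11)/(7/55) = 20.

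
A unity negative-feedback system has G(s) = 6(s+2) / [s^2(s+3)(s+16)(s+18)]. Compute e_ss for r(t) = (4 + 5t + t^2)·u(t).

144

G(s) has two factors of s in the denominator, so the system is type 2. Treating each term separately:
  • 4: tracked with zero error.
  • 5t: tracked with zero error.
  • t^2: e_ss = 2/K_a with K_a=1/72 → 144.
Total e_ss = 144.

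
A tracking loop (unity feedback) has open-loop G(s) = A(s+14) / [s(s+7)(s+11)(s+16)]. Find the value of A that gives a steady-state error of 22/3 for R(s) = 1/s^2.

12

One free integrator in G(s): this is a type 1 system.
K_v = lim_{s→0} s·G(s) = A·14 / (7·11·16) = (1/88)·A.
e_ss = 1/K_v = 22/3 ⇒ K_v = 3/22 ⇒ A = (3/22)/(1/88) = 12.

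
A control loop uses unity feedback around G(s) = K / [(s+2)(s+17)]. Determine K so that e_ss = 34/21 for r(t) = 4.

50

System type = 0 (no poles at s=0).
K_p = lim_{s→0} G(s) = K / (2·17) = (1/34)·K.
e_ss = 4/(1 + K_p) = 34/21 ⇒ 1 + (1/34)·K = 42/17 ⇒ K = 50.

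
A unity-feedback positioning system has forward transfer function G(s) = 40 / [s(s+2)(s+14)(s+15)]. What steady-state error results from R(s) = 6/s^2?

System type = 1 (one pole at s=0).
K_v = lim_{s→0} s·G(s) = 40 / (2·14·15) = 2/21.
e_ss = 6/K_v = 6/(2/21) = 63.

63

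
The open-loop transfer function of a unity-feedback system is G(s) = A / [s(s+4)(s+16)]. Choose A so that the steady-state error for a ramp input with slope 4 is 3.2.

System type = 1 (one pole at s=0).
K_v = lim_{s→0} s·G(s) = A / (4·16) = (1/64)·A.
e_ss = 4/K_v = 3.2 ⇒ K_v = 1.25 ⇒ A = 1.25/(1/64) = 80.

80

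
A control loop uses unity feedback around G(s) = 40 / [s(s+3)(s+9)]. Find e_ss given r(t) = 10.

0

The open loop has one pole at the origin → type 1 system.
K_p = ∞ for a type-1 system; e_ss to a step is zero.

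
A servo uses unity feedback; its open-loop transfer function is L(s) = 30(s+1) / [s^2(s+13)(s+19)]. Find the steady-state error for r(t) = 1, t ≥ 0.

The open loop has two poles at the origin → type 2 system.
K_p = ∞ for a type-2 system; e_ss to a step is zero.

0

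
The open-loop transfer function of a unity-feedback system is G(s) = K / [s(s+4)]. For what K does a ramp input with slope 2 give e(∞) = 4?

2

One free integrator in G(s): this is a type 1 system.
K_v = lim_{s→0} s·G(s) = K / (4) = 0.25·K.
e_ss = 2/K_v = 4 ⇒ K_v = 0.5 ⇒ K = 0.5/0.25 = 2.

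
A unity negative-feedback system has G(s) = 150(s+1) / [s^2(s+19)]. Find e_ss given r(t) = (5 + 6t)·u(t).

0

The open loop has two poles at the origin → type 2 system. By superposition:
  • 5: tracked with zero error.
  • 6t: tracked with zero error.
Total e_ss = 0.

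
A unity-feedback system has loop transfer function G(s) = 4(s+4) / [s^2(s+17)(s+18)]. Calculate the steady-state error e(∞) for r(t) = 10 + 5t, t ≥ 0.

0

Two free integrators in G(s): this is a type 2 system. Treating each term separately:
  • 10: tracked with zero error.
  • 5t: tracked with zero error.
Total e_ss = 0.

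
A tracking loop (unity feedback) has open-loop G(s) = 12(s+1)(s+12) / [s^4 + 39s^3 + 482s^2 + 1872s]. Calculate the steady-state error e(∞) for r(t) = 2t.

The denominator has no term below 1872s — 1 pole at s=0, type 1.
K_v = lim_{s→0} s·G(s) = 12·1·12 / 1872 = 1/13.
e_ss = 2/K_v = 2/(1/13) = 26.

26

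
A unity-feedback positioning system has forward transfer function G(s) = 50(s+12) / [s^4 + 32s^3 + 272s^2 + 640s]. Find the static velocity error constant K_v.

Factoring s from the denominator leaves a polynomial with constant term 640, so the system is type 1.
K_v = lim_{s→0} s·G(s) = 50·12 / 640 = 0.9375.

0.9375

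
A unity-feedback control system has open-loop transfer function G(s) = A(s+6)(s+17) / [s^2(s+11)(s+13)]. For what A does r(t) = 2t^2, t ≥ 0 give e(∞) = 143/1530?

The open loop has two poles at the origin → type 2 system.
K_a = lim_{s→0} s^2·G(s) = A·6·17 / (11·13) = (102/143)·A.
e_ss = 4/K_a = 143/1530 ⇒ K_a = 6120/143 ⇒ A = (6120/143)/(102/143) = 60.

60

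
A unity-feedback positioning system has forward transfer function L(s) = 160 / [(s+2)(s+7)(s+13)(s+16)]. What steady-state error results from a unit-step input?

91/96

L(s) has no factors of s in the denominator, so the system is type 0.
K_p = lim_{s→0} L(s) = 160 / (2·7·13·16) = 5/91.
e_ss = 1/(1 + K_p) = 1/(96/91) = 91/96.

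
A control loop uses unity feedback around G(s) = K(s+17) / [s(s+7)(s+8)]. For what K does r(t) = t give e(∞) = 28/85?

One free integrator in G(s): this is a type 1 system.
K_v = lim_{s→0} s·G(s) = K·17 / (7·8) = (17/56)·K.
e_ss = 1/K_v = 28/85 ⇒ K_v = 85/28 ⇒ K = (85/28)/(17/56) = 10.

10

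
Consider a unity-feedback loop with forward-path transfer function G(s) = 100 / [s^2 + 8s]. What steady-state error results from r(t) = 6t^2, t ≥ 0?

Factoring s from the denominator leaves a polynomial with constant term 8, so the system is type 1.
K_a = lim_{s→0} s^2·G(s) = 0; the steady-state error to this parabolic input grows without bound.

infinity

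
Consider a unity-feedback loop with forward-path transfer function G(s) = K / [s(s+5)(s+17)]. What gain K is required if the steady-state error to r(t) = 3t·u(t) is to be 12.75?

One free integrator in G(s): this is a type 1 system.
K_v = lim_{s→0} s·G(s) = K / (5·17) = (1/85)·K.
e_ss = 3/K_v = 12.75 ⇒ K_v = 4/17 ⇒ K = (4/17)/(1/85) = 20.

20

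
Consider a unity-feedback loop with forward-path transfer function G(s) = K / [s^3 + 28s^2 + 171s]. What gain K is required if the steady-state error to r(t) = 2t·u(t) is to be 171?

The denominator has no term below 171s — 1 pole at s=0, type 1.
K_v = lim_{s→0} s·G(s) = K / 171 = (1/171)·K.
e_ss = 2/K_v = 171 ⇒ K_v = 2/171 ⇒ K = (2/171)/(1/171) = 2.

2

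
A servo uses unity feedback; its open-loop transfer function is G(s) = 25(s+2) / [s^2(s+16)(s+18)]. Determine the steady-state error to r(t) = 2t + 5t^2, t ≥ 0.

G(s) has two factors of s in the denominator, so the system is type 2. Taking each input component in turn:
  • 2t: tracked with zero error.
  • 5t^2: e_ss = 10/K_a with K_a=25/144 → 57.6.
Total e_ss = 57.6.

57.6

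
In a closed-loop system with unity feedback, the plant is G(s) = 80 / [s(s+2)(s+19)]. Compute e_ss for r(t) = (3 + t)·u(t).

0.475

One free integrator in G(s): this is a type 1 system. Treating each term separately:
  • 3: tracked with zero error.
  • t: e_ss = 1/K_v with K_v=40/19 → 0.475.
Total e_ss = 0.475.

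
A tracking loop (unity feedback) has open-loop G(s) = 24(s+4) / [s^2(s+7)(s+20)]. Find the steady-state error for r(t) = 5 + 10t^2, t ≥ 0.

175/6

G(s) has two factors of s in the denominator, so the system is type 2. Treating each term separately:
  • 5: tracked with zero error.
  • 10t^2: e_ss = 20/K_a with K_a=24/35 → 175/6.
Total e_ss = 175/6.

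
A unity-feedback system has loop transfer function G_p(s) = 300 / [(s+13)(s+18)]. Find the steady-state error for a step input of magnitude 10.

390/89

G_p(s) has no factors of s in the denominator, so the system is type 0.
K_p = lim_{s→0} G_p(s) = 300 / (13·18) = 50/39.
e_ss = 10/(1 + K_p) = 10/(89/39) = 390/89.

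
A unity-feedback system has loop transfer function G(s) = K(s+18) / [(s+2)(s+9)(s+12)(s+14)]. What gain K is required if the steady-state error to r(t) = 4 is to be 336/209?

No free integrators in G(s): this is a type 0 system.
K_p = lim_{s→0} G(s) = K·18 / (2·9·12·14) = (1/168)·K.
e_ss = 4/(1 + K_p) = 336/209 ⇒ 1 + (1/168)·K = 209/84 ⇒ K = 250.

250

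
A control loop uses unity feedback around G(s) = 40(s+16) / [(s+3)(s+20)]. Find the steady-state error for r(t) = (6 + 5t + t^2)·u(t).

infinity

G(s) has no factors of s in the denominator, so the system is type 0. Taking each input component in turn:
  • 6: e_ss = 6/(1+K_p) with K_p=32/3 → 18/35.
  • 5t: a type-0 system cannot track it, e_ss → ∞.
  • t^2: a type-0 system cannot track it, e_ss → ∞.
The unbounded component dominates.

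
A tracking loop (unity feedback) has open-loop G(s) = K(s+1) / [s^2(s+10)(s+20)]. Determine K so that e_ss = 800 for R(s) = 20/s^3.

5

System type = 2 (two poles at s=0).
K_a = lim_{s→0} s^2·G(s) = K·1 / (10·20) = 0.005·K.
e_ss = 20/K_a = 800 ⇒ K_a = 0.025 ⇒ K = 0.025/0.005 = 5.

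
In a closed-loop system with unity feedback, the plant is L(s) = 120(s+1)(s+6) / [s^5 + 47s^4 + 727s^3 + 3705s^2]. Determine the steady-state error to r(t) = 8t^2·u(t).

Factoring s^2 from the denominator leaves a polynomial with constant term 3705, so the system is type 2.
K_a = lim_{s→0} s^2·L(s) = 120·1·6 / 3705 = 48/247.
r(t) = 8t^2 gives R(s) = 16/s^3.
e_ss = 16/K_a = 16/(48/247) = 247/3.

247/3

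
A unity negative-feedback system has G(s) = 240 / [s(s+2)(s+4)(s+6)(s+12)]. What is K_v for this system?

5/12

One free integrator in G(s): this is a type 1 system.
K_v = lim_{s→0} s·G(s) = 240 / (2·4·6·12) = 5/12.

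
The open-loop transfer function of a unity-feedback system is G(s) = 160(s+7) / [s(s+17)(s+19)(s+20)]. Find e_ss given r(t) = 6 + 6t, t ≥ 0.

The open loop has one pole at the origin → type 1 system. Treating each term separately:
  • 6: tracked with zero error.
  • 6t: e_ss = 6/K_v with K_v=56/323 → 969/28.
Total e_ss = 969/28.

969/28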